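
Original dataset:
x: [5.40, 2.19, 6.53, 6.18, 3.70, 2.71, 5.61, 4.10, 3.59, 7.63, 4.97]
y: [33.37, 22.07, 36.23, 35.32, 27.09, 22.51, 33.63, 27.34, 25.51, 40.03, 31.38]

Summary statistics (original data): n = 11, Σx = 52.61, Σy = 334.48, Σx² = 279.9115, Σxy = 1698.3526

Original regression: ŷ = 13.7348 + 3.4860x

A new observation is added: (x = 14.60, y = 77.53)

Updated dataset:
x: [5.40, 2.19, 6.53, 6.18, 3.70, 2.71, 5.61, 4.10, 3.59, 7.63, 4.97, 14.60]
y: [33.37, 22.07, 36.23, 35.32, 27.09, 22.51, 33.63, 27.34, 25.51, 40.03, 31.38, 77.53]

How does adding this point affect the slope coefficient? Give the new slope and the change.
New slope β₁ = 4.4813 versus 3.4860 before: a change of +0.9953 (+28.6%).

The new point has HIGH LEVERAGE: x = 14.60 is far from the original mean x̄ = 52.61/11 ≈ 4.78 (original range [2.19, 7.63]).

Step 1: Update the sums with the new point (n goes from 11 to 12)
Σx  = 52.61 + 14.60 = 67.21
Σy  = 334.48 + 77.53 = 412.01
Σx² = 279.9115 + 14.60² = 279.9115 + 213.1600 = 493.0715
Σxy = 1698.3526 + 14.60×77.53 = 1698.3526 + 1131.9380 = 2830.2906

Step 2: Recompute the slope with b₁ = (nΣxy − ΣxΣy) / (nΣx² − (Σx)²)
Numerator   = 12×2830.2906 − 67.21×412.01 = 33963.4872 − 27691.1921 = 6272.2951
Denominator = 12×493.0715 − 67.21² = 5916.8580 − 4517.1841 = 1399.6739
b₁(new) = 6272.2951 / 1399.6739 = 4.4813

(Same formula on the original sums: (11×1698.3526 − 52.61×334.48) / (11×279.9115 − 52.61²) = 1084.8858 / 311.2144 = 3.4860, matching the given fit.)

Step 3: Change in slope
Δβ₁ = 4.4813 − 3.4860 = +0.9953
Relative change = +0.9953 / 3.4860 × 100% = +28.6%
→ the slope increases when the point is added.

A high-leverage point only changes the slope if it is off the original line; here y = 77.53 is above the original trend, so the slope increases.
In practice: refit with and without it and report both if conclusions differ; investigate whether it comes from the same population as the rest of the sample.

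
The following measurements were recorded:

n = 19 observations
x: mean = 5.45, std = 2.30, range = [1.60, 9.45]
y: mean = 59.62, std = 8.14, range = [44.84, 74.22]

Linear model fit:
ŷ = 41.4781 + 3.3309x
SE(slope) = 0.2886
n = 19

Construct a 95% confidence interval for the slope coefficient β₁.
The 95% CI for β₁ is (2.7220, 3.9398)

Confidence interval for the slope:

The 95% CI for β₁ is: β̂₁ ± t*(α/2, n-2) × SE(β̂₁)

Step 1: Find critical t-value
- Confidence level = 0.95
- Degrees of freedom = n - 2 = 19 - 2 = 17
- t*(α/2, 17) = 2.1098

Step 2: Calculate margin of error
Margin = 2.1098 × 0.2886 = 0.6089

Step 3: Construct interval
CI = 3.3309 ± 0.6089
CI = (2.7220, 3.9398)

Interpretation: intervals built this way capture the true β₁ in 95% of repeated samples; here the plausible range for the per-unit effect of x on y is 2.7220 to 3.9398.
Since 0 is outside the interval, a two-sided test at α = 0.05 would reject H₀: β₁ = 0.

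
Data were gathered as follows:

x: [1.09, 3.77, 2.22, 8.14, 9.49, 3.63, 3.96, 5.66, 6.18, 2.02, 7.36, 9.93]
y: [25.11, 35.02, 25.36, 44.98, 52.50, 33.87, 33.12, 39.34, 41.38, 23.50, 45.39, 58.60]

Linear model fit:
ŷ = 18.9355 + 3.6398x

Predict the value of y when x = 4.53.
ŷ = 35.4238

Plug x = 4.53 into the fitted line:

ŷ = 18.9355 + 3.6398 × 4.53
ŷ = 18.9355 + 16.4883
ŷ = 35.4238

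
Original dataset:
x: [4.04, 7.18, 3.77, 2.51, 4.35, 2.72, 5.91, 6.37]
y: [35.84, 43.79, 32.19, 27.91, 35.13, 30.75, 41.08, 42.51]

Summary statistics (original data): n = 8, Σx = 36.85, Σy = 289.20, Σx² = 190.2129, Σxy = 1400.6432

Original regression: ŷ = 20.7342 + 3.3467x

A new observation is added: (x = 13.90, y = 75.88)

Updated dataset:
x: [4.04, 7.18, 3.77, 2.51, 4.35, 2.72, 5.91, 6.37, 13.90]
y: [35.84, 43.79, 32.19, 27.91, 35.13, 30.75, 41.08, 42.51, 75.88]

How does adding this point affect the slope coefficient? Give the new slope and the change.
Adding the point moves β₁ from 3.3467 to 4.0795, i.e. it increases by 0.7328 (+21.9%).

The new point has HIGH LEVERAGE: x = 13.90 is far from the original mean x̄ = 36.85/8 ≈ 4.61 (original range [2.51, 7.18]).

Step 1: Update the sums with the new point (n goes from 8 to 9)
Σx  = 36.85 + 13.90 = 50.75
Σy  = 289.20 + 75.88 = 365.08
Σx² = 190.2129 + 13.90² = 190.2129 + 193.2100 = 383.4229
Σxy = 1400.6432 + 13.90×75.88 = 1400.6432 + 1054.7320 = 2455.3752

Step 2: Recompute the slope with b₁ = (nΣxy − ΣxΣy) / (nΣx² − (Σx)²)
Numerator   = 9×2455.3752 − 50.75×365.08 = 22098.3768 − 18527.8100 = 3570.5668
Denominator = 9×383.4229 − 50.75² = 3450.8061 − 2575.5625 = 875.2436
b₁(new) = 3570.5668 / 875.2436 = 4.0795

(Same formula on the original sums: (8×1400.6432 − 36.85×289.20) / (8×190.2129 − 36.85²) = 548.1256 / 163.7807 = 3.3467, matching the given fit.)

Step 3: Change in slope
Δβ₁ = 4.0795 − 3.3467 = +0.7328
Relative change = +0.7328 / 3.3467 × 100% = +21.9%
→ the slope increases when the point is added.

A high-leverage point only changes the slope if it is off the original line; here y = 75.88 is above the original trend, so the slope increases.
In practice: examine leverage (hᵢ) and Cook's distance rather than deleting it automatically; investigate whether it comes from the same population as the rest of the sample.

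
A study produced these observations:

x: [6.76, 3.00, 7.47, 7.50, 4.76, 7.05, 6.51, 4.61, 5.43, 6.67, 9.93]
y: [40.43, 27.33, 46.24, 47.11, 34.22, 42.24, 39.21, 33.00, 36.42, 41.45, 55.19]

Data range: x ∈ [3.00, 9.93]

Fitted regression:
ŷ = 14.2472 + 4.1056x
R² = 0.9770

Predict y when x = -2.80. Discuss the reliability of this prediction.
ŷ = 2.7515 (extrapolation — x = -2.80 lies outside [3.00, 9.93], so reliability is low).

Prediction calculation:
ŷ = 14.2472 + 4.1056 × (-2.80)
ŷ = 2.7515

Reliability:
- Data range: x ∈ [3.00, 9.93]
- Prediction point: x = -2.80 is 5.80 units below the observed range → this is EXTRAPOLATION, not interpolation

Why that matters here:
- The linear relationship may not hold outside the observed range
- R² describes fit only over the sampled x values; it says nothing about behaviour beyond them
- The standard error of prediction grows with (x − x̄)², and x = -2.80 is far from x̄ = 6.34

A defensible statement: 'if the linear trend continued to x = -2.80, y would be about 2.7515' — the premise is untested.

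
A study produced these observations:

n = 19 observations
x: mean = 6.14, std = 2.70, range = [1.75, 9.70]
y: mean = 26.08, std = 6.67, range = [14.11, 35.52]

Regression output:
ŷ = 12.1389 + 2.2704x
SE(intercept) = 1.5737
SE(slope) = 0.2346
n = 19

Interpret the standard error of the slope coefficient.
SE(slope) = 0.2346 measures the uncertainty in the estimated slope. The coefficient is estimated precisely (SE/|β̂₁| = 10.3%).

SE(β̂₁) = 0.2346 says: if we drew many samples of n = 19 from the same population and refit each time, the fitted slopes would scatter with a standard deviation of roughly 0.2346 around the true β₁.

Relative precision:
- SE / |β̂₁| = 0.2346 / 2.2704 = 10.3%
- Rule of thumb (under 20%: precise; 20% to under 50%: moderately precise; 50% or more: imprecise) → precise

Link to the t-test: t = β̂₁ / SE(β̂₁) = 2.2704 / 0.2346 = 9.6777, the statistic for H₀: β₁ = 0.

What drives SE(β̂₁): wider spread of x values → smaller SE; larger n (here n = 19) → smaller SE; more residual scatter → larger SE.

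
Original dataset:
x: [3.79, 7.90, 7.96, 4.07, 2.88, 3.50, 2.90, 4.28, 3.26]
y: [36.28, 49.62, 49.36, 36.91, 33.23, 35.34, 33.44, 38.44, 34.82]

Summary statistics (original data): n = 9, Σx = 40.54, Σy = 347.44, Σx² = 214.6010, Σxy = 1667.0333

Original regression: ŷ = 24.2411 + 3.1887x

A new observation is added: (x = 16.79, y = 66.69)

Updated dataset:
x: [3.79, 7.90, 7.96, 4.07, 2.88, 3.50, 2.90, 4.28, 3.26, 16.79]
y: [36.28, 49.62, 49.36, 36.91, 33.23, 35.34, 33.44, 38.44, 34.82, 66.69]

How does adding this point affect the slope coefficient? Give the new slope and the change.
The slope changes from 3.1887 to 2.4581 (change of -0.7306, or -22.9%).

x = 16.79 lies well outside the original x-range [2.88, 7.96] (x̄ ≈ 4.50), so this observation has high leverage and can move the slope substantially.

Step 1: Update the sums with the new point (n goes from 9 to 10)
Σx  = 40.54 + 16.79 = 57.33
Σy  = 347.44 + 66.69 = 414.13
Σx² = 214.6010 + 16.79² = 214.6010 + 281.9041 = 496.5051
Σxy = 1667.0333 + 16.79×66.69 = 1667.0333 + 1119.7251 = 2786.7584

Step 2: Recompute the slope with b₁ = (nΣxy − ΣxΣy) / (nΣx² − (Σx)²)
Numerator   = 10×2786.7584 − 57.33×414.13 = 27867.5840 − 23742.0729 = 4125.5111
Denominator = 10×496.5051 − 57.33² = 4965.0510 − 3286.7289 = 1678.3221
b₁(new) = 4125.5111 / 1678.3221 = 2.4581

(Same formula on the original sums: (9×1667.0333 − 40.54×347.44) / (9×214.6010 − 40.54²) = 918.0821 / 287.9174 = 3.1887, matching the given fit.)

Step 3: Change in slope
Δβ₁ = 2.4581 − 3.1887 = -0.7306
Relative change = -0.7306 / 3.1887 × 100% = -22.9%
→ the slope decreases when the point is added.

A high-leverage point only changes the slope if it is off the original line; here y = 66.69 is below the original trend, so the slope decreases.
In practice: examine leverage (hᵢ) and Cook's distance rather than deleting it automatically; refit with and without it and report both if conclusions differ.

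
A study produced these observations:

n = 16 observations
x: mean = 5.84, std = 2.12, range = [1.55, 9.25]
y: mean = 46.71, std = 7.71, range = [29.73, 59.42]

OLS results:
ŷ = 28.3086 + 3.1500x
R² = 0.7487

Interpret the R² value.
R² = 0.7487 means 74.87% of the variation in y is explained by the linear relationship with x. This indicates a strong fit.

R² = 1 − SS_res/SS_tot compares the residual scatter to the total scatter of y about its mean.

Here R² = 0.7487:
- Explained: 74.87% of the variation in y
- Unexplained (residual): 100% − 74.87% = 25.13%
- Rule of thumb (below 0.3 weak; 0.3 to below 0.7 moderate; 0.7 and above strong) → strong

Equivalently, for simple linear regression R² = r², so |r| = √0.7487 ≈ 0.8653.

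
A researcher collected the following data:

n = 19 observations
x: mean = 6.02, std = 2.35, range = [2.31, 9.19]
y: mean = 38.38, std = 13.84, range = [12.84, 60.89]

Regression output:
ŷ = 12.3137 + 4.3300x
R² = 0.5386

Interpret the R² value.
The model explains 53.86% of the variance in y (R² = 0.5386), leaving 46.14% unexplained; the fit is moderate.

The coefficient of determination R² is the fraction of the total variation in y that the fitted line accounts for.

Here R² = 0.5386:
- Explained: 53.86% of the variation in y
- Unexplained (residual): 100% − 53.86% = 46.14%
- Rule of thumb (below 0.3 weak; 0.3 to below 0.7 moderate; 0.7 and above strong) → moderate

Note: R² says nothing about causation, and a high R² does not by itself mean the linear form is appropriate — check the residuals.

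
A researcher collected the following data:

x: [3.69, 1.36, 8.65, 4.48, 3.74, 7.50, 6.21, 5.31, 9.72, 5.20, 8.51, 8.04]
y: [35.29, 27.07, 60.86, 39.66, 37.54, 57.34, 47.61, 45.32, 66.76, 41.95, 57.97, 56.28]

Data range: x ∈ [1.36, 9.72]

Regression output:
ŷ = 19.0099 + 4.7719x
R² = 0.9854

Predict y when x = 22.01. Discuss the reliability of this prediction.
ŷ = 124.0394 (extrapolation — x = 22.01 lies outside [1.36, 9.72], so reliability is low).

Prediction calculation:
ŷ = 19.0099 + 4.7719 × 22.01
ŷ = 124.0394

Reliability:
- Data range: x ∈ [1.36, 9.72]
- Prediction point: x = 22.01 is 12.29 units above the observed range → this is EXTRAPOLATION, not interpolation

Why that matters here:
- Real relationships often flatten, saturate, or turn nonlinear at extremes
- R² describes fit only over the sampled x values; it says nothing about behaviour beyond them

Report the number if required, but flag clearly that it is an extrapolation.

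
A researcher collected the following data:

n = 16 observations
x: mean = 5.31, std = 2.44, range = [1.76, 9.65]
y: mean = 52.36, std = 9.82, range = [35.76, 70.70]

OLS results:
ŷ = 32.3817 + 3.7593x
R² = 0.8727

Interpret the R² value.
About 87.27% of the variability in y is accounted for by the regression on x (R² = 0.8727) — a strong linear fit.

R² = 1 − SS_res/SS_tot compares the residual scatter to the total scatter of y about its mean.

Here R² = 0.8727:
- Explained: 87.27% of the variation in y
- Unexplained (residual): 100% − 87.27% = 12.73%
- Rule of thumb (below 0.3 weak; 0.3 to below 0.7 moderate; 0.7 and above strong) → strong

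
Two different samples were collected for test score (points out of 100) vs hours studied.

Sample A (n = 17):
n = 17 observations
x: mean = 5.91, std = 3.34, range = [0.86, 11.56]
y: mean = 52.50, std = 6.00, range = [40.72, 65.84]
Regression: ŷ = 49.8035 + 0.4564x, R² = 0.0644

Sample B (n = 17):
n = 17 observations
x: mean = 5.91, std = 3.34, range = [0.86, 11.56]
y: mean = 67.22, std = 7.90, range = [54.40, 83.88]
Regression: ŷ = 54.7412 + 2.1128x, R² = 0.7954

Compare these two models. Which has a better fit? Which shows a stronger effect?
Model B has the better fit (R² = 0.7954 vs 0.0644). Model B shows the stronger effect (|β₁| = 2.1128 vs 0.4564).

Model Comparison:

Fit — compare R²:
- Model A: R² = 0.0644 → 6.44% of variance in test score explained
- Model B: R² = 0.7954 → 79.54% of variance in test score explained
- 0.7954 > 0.0644 → Model B has the better fit

Which has the larger per-hour effect? (|β₁|)
- Model A: β₁ = 0.4564 → predicted test score rises 0.4564 points per additional hour of study time
- Model B: β₁ = 2.1128 → predicted test score rises 2.1128 points per additional hour of study time
- |0.4564| < |2.1128| → Model B shows the stronger marginal effect

Note: A steeper slope doesn't make a better model if the scatter around the line is large.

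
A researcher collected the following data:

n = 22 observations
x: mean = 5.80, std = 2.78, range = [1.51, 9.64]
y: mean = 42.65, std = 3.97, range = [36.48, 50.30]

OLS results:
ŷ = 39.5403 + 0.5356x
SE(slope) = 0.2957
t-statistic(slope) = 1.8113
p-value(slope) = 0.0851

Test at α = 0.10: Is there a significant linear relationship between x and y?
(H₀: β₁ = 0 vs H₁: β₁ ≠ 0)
Reject H₀: p-value = 0.0851 < α = 0.10. The linear relationship is significant at the 10% level.

Hypothesis test for the slope coefficient:

H₀: β₁ = 0 (no linear relationship)
H₁: β₁ ≠ 0 (linear relationship exists)

Test statistic: t = β̂₁ / SE(β̂₁) = 0.5356 / 0.2957 = 1.8113

With df = 20, the two-sided p-value for |t| = 1.8113 is 0.0851.

Decision rule: reject H₀ if p-value < α.
p-value = 0.0851 < α = 0.10 → reject H₀.

There is sufficient evidence at the 10% significance level to conclude that a linear relationship exists between x and y.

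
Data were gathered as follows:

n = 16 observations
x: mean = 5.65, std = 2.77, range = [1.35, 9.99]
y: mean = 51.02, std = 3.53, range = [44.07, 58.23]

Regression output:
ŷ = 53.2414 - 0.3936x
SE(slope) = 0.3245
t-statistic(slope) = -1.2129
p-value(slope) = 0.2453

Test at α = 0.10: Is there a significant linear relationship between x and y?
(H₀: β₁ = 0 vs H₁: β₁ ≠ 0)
p-value = 0.2453 ≥ α = 0.10, so we fail to reject H₀. The relationship is not significant.

Hypothesis test for the slope coefficient:

H₀: β₁ = 0 (no linear relationship)
H₁: β₁ ≠ 0 (linear relationship exists)

Test statistic: t = β̂₁ / SE(β̂₁) = -0.3936 / 0.3245 = -1.2129

With df = 14, the two-sided p-value for |t| = 1.2129 is 0.2453.

Decision rule: reject H₀ if p-value < α.
p-value = 0.2453 ≥ α = 0.10 → fail to reject H₀.

At α = 0.10 the data do not provide convincing evidence of a nonzero slope.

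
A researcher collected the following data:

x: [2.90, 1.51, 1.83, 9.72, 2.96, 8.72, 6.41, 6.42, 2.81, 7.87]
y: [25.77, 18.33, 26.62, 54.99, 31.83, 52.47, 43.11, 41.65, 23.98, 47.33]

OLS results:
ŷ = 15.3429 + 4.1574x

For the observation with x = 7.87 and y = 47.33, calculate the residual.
Residual = -0.7316

The residual is the difference between the actual value and the predicted value:

Residual = y - ŷ

Step 1: Calculate predicted value
ŷ = 15.3429 + 4.1574 × 7.87
ŷ = 48.0616

Step 2: Calculate residual
Residual = 47.33 - 48.0616
Residual = -0.7316

Sign check: y < ŷ, so the point is below the line and the fit overestimates here.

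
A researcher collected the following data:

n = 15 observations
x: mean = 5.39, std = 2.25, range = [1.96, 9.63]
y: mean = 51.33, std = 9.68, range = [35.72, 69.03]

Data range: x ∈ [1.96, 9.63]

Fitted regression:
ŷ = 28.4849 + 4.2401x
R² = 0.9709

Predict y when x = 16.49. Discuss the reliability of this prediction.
The equation gives ŷ = 98.4041; however x = 16.49 is 6.86 units above the observed range, so this extrapolated value should not be trusted.

Prediction calculation:
ŷ = 28.4849 + 4.2401 × 16.49
ŷ = 98.4041

Reliability:
- Data range: x ∈ [1.96, 9.63]
- Prediction point: x = 16.49 is 6.86 units above the observed range → this is EXTRAPOLATION, not interpolation

Why that matters here:
- Real relationships often flatten, saturate, or turn nonlinear at extremes
- R² describes fit only over the sampled x values; it says nothing about behaviour beyond them

The R² = 0.9709 only validates the fit within [1.96, 9.63]; treat ŷ = 98.4041 with caution.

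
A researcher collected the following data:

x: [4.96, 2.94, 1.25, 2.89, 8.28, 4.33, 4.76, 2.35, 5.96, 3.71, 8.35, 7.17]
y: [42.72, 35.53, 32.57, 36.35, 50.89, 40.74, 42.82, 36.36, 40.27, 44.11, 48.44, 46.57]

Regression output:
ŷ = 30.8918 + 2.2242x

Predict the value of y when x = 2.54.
ŷ = 36.5413

Plug x = 2.54 into the fitted line:

ŷ = 30.8918 + 2.2242 × 2.54
ŷ = 30.8918 + 5.6495
ŷ = 36.5413

This is a point prediction; actual observations scatter around it by roughly the residual standard deviation.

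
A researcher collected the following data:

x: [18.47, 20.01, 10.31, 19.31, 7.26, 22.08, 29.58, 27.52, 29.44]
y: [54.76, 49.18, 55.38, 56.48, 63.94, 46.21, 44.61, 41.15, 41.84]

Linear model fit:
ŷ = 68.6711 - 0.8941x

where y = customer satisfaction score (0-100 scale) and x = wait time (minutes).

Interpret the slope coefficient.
An increase of one minute in wait time is associated with a 0.8941 points decrease in predicted satisfaction score.

The slope coefficient β₁ = -0.8941 represents the marginal effect of wait time on satisfaction score.

Interpretation:
- Wait time up by 1 minute → predicted satisfaction score decreases by 0.8941 points
- This is a linear approximation: the same per-unit change is assumed across the whole observed x range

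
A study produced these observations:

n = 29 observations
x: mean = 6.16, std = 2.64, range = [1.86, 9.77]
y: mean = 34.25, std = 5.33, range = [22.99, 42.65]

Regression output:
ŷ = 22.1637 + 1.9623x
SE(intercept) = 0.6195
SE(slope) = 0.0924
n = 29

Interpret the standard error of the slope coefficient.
The slope 1.9623 is pinned down to within about ±0.0924 (one SE) by these data — relative uncertainty 4.7%, i.e. precise.

SE(β̂₁) = s / √Sxx, where s is the residual standard deviation and Sxx = Σ(x − x̄)². It is the yardstick for how far β̂₁ = 1.9623 could plausibly be from the true slope.

Relative precision:
- SE / |β̂₁| = 0.0924 / 1.9623 = 4.7%
- Rule of thumb (under 20%: precise; 20% to under 50%: moderately precise; 50% or more: imprecise) → precise

Link to interval estimation: a confidence interval for β₁ is β̂₁ ± t* × 0.0924, so SE sets the half-width per unit of t*.

What drives SE(β̂₁): wider spread of x values → smaller SE; larger n (here n = 29) → smaller SE.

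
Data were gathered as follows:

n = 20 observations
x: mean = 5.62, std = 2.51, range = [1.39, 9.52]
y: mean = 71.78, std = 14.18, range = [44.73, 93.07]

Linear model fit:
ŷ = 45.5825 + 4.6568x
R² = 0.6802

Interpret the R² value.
The model explains 68.02% of the variance in y (R² = 0.6802), leaving 31.98% unexplained; the fit is moderate.

The coefficient of determination R² is the fraction of the total variation in y that the fitted line accounts for.

Here R² = 0.6802:
- Explained: 68.02% of the variation in y
- Unexplained (residual): 100% − 68.02% = 31.98%
- Rule of thumb (below 0.3 weak; 0.3 to below 0.7 moderate; 0.7 and above strong) → moderate

Calculation: R² = 1 − (SS_res / SS_tot), where SS_res is the sum of squared residuals and SS_tot the total sum of squares.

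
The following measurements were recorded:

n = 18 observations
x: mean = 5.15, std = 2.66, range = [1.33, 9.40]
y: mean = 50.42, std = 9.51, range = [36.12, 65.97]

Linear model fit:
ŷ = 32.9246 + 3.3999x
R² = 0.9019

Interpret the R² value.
About 90.19% of the variability in y is accounted for by the regression on x (R² = 0.9019) — a strong linear fit.

R² = 1 − SS_res/SS_tot compares the residual scatter to the total scatter of y about its mean.

Here R² = 0.9019:
- Explained: 90.19% of the variation in y
- Unexplained (residual): 100% − 90.19% = 9.81%
- Rule of thumb (below 0.3 weak; 0.3 to below 0.7 moderate; 0.7 and above strong) → strong

Note: R² says nothing about causation, and a high R² does not by itself mean the linear form is appropriate — check the residuals.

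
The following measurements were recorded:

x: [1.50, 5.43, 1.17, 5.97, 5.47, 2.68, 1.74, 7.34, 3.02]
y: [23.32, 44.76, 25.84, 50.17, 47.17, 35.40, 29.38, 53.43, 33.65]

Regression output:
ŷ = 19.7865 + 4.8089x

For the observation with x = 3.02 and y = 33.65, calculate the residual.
Residual = -0.6594

The residual is the difference between the actual value and the predicted value:

Residual = y - ŷ

Step 1: Calculate predicted value
ŷ = 19.7865 + 4.8089 × 3.02
ŷ = 34.3094

Step 2: Calculate residual
Residual = 33.65 - 34.3094
Residual = -0.6594

Interpretation: the model overestimates the actual value by 0.6594 at this point (negative residual → observation lies below the fitted line).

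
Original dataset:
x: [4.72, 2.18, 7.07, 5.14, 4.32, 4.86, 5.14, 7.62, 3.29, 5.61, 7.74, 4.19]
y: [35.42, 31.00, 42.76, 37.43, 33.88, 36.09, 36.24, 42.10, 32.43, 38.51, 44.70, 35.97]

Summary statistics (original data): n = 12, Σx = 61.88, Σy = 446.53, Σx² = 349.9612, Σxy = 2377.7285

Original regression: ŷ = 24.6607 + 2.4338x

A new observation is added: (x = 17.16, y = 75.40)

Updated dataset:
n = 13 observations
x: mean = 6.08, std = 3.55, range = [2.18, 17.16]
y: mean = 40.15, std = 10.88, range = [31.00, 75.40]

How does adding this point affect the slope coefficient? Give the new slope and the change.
Adding the point moves β₁ from 2.4338 to 3.0407, i.e. it increases by 0.6069 (+24.9%).

x = 17.16 lies well outside the original x-range [2.18, 7.74] (x̄ ≈ 5.16), so this observation has high leverage and can move the slope substantially.

Step 1: Update the sums with the new point (n goes from 12 to 13)
Σx  = 61.88 + 17.16 = 79.04
Σy  = 446.53 + 75.40 = 521.93
Σx² = 349.9612 + 17.16² = 349.9612 + 294.4656 = 644.4268
Σxy = 2377.7285 + 17.16×75.40 = 2377.7285 + 1293.8640 = 3671.5925

Step 2: Recompute the slope with b₁ = (nΣxy − ΣxΣy) / (nΣx² − (Σx)²)
Numerator   = 13×3671.5925 − 79.04×521.93 = 47730.7025 − 41253.3472 = 6477.3553
Denominator = 13×644.4268 − 79.04² = 8377.5484 − 6247.3216 = 2130.2268
b₁(new) = 6477.3553 / 2130.2268 = 3.0407

(Same formula on the original sums: (12×2377.7285 − 61.88×446.53) / (12×349.9612 − 61.88²) = 901.4656 / 370.4000 = 2.4338, matching the given fit.)

Step 3: Change in slope
Δβ₁ = 3.0407 − 2.4338 = +0.6069
Relative change = +0.6069 / 2.4338 × 100% = +24.9%
→ the slope increases when the point is added.

Because the point sits above the extension of the original line at a high-leverage x, it tilts the fit up.
In practice: refit with and without it and report both if conclusions differ; check such a point for data-entry or measurement error.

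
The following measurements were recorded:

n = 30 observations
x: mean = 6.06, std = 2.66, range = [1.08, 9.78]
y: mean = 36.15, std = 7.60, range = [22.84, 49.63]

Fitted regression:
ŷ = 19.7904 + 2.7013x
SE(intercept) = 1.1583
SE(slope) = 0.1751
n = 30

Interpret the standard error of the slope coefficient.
SE(slope) = 0.1751 measures the uncertainty in the estimated slope. The coefficient is estimated precisely (SE/|β̂₁| = 6.5%).

SE(β̂₁) = 0.1751 says: if we drew many samples of n = 30 from the same population and refit each time, the fitted slopes would scatter with a standard deviation of roughly 0.1751 around the true β₁.

Relative precision:
- SE / |β̂₁| = 0.1751 / 2.7013 = 6.5%
- Rule of thumb (under 20%: precise; 20% to under 50%: moderately precise; 50% or more: imprecise) → precise

Rough 95% range (±2 SE): 2.7013 ± 0.3502 → (2.3511, 3.0515).

What drives SE(β̂₁): larger n (here n = 30) → smaller SE; wider spread of x values → smaller SE; more residual scatter → larger SE.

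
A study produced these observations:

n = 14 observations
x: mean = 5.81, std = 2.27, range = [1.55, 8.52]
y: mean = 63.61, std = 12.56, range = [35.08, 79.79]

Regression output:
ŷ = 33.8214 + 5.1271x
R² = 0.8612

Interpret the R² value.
R² = 0.8612 means 86.12% of the variation in y is explained by the linear relationship with x. This indicates a strong fit.

R² = 1 − SS_res/SS_tot compares the residual scatter to the total scatter of y about its mean.

Here R² = 0.8612:
- Explained: 86.12% of the variation in y
- Unexplained (residual): 100% − 86.12% = 13.88%
- Rule of thumb (below 0.3 weak; 0.3 to below 0.7 moderate; 0.7 and above strong) → strong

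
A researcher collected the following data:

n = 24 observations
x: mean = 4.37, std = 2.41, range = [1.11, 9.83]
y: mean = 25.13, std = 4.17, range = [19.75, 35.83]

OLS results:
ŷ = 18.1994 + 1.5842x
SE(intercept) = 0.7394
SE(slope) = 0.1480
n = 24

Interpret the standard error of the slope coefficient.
SE(slope) = 0.1480 measures the uncertainty in the estimated slope. The coefficient is estimated precisely (SE/|β̂₁| = 9.3%).

SE(β̂₁) = s / √Sxx, where s is the residual standard deviation and Sxx = Σ(x − x̄)². It is the yardstick for how far β̂₁ = 1.5842 could plausibly be from the true slope.

Relative precision:
- SE / |β̂₁| = 0.1480 / 1.5842 = 9.3%
- Rule of thumb (under 20%: precise; 20% to under 50%: moderately precise; 50% or more: imprecise) → precise

Rough 95% range (±2 SE): 1.5842 ± 0.2960 → (1.2882, 1.8802).

What drives SE(β̂₁): more residual scatter → larger SE.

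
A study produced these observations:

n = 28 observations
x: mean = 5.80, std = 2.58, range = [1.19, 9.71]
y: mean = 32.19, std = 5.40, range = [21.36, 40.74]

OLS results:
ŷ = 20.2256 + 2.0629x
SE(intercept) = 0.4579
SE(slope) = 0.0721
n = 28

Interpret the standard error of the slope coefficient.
SE(slope) = 0.0721 measures the uncertainty in the estimated slope. The coefficient is estimated precisely (SE/|β̂₁| = 3.5%).

What SE measures:
- The standard error quantifies the sampling variability of the coefficient estimate
- It is the estimated standard deviation of β̂₁ across hypothetical repeated samples of the same size
- Smaller SE → more precise estimate

Relative precision:
- SE / |β̂₁| = 0.0721 / 2.0629 = 3.5%
- Rule of thumb (under 20%: precise; 20% to under 50%: moderately precise; 50% or more: imprecise) → precise

Rough 95% range (±2 SE): 2.0629 ± 0.1442 → (1.9187, 2.2071).

What drives SE(β̂₁): wider spread of x values → smaller SE.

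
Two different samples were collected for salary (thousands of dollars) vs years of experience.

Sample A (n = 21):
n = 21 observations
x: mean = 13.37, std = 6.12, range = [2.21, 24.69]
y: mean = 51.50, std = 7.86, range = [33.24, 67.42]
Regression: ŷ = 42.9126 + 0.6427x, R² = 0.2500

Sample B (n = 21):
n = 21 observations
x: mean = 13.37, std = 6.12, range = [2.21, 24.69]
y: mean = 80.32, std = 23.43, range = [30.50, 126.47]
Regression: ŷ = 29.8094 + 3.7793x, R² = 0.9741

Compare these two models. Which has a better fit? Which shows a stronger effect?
Model B has the better fit (R² = 0.9741 vs 0.2500). Model B shows the stronger effect (|β₁| = 3.7793 vs 0.6427).

Model Comparison:

Fit — compare R²:
- Model A: R² = 0.2500 → 25.00% of variance in salary explained
- Model B: R² = 0.9741 → 97.41% of variance in salary explained
- 0.9741 > 0.2500 → Model B has the better fit

Effect size (slope magnitude):
- Model A: β₁ = 0.6427 → predicted salary rises 0.6427 thousand dollars per additional year of experience
- Model B: β₁ = 3.7793 → predicted salary rises 3.7793 thousand dollars per additional year of experience
- |0.6427| < |3.7793| → Model B shows the stronger marginal effect

Notes:
- A better fit (higher R²) doesn't necessarily mean a more important relationship.
- A steeper slope doesn't make a better model if the scatter around the line is large.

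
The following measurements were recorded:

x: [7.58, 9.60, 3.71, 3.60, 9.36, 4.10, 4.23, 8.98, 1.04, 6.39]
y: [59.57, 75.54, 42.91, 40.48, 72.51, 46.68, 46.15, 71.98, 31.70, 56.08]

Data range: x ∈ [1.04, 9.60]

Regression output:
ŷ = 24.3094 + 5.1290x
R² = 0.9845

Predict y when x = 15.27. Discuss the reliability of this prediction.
ŷ = 102.6292, but this is extrapolation (above the data range [1.04, 9.60]) and may be unreliable.

Prediction calculation:
ŷ = 24.3094 + 5.1290 × 15.27
ŷ = 102.6292

Reliability:
- Data range: x ∈ [1.04, 9.60]
- Prediction point: x = 15.27 is 5.67 units above the observed range → this is EXTRAPOLATION, not interpolation

Why that matters here:
- The linear relationship may not hold outside the observed range
- R² describes fit only over the sampled x values; it says nothing about behaviour beyond them

The R² = 0.9845 only validates the fit within [1.04, 9.60]; treat ŷ = 102.6292 with caution.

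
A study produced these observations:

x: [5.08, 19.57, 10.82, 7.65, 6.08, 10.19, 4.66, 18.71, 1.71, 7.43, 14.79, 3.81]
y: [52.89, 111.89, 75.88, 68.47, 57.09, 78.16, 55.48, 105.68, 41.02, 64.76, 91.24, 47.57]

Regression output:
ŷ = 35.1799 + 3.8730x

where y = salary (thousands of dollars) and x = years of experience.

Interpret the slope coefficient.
On average, salary is about 3.8730 thousand dollars higher for every extra year of experience.

β₁ = 3.8730 is the change in predicted salary (thousand dollars) per additional year of experience.

Interpretation:
- Experience up by 1 year → predicted salary increases by 3.8730 thousand dollars
- This is a linear approximation: the same per-unit change is assumed across the whole observed x range
- The sign (+) gives the direction; the magnitude 3.8730 gives the size of the effect per year

(β₀ = 35.1799 is the fitted value at x = 0 and is not part of the slope interpretation.)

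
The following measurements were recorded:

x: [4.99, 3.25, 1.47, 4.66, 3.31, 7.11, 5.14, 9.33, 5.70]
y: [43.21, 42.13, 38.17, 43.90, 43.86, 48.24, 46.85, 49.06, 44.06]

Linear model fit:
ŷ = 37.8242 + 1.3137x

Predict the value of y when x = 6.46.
ŷ = 46.3107

Plug x = 6.46 into the fitted line:

ŷ = 37.8242 + 1.3137 × 6.46
ŷ = 37.8242 + 8.4865
ŷ = 46.3107

This is the fitted mean response at that x — an individual observation would come with a wider prediction interval.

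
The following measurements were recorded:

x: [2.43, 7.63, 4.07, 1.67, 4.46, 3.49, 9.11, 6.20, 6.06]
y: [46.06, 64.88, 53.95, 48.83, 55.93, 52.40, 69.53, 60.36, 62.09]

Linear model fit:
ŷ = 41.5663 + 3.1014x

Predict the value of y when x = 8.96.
ŷ = 69.3548

To predict y for x = 8.96, substitute into the regression equation:

ŷ = 41.5663 + 3.1014 × 8.96
ŷ = 41.5663 + 27.7885
ŷ = 69.3548

This is the fitted mean response at that x — an individual observation would come with a wider prediction interval.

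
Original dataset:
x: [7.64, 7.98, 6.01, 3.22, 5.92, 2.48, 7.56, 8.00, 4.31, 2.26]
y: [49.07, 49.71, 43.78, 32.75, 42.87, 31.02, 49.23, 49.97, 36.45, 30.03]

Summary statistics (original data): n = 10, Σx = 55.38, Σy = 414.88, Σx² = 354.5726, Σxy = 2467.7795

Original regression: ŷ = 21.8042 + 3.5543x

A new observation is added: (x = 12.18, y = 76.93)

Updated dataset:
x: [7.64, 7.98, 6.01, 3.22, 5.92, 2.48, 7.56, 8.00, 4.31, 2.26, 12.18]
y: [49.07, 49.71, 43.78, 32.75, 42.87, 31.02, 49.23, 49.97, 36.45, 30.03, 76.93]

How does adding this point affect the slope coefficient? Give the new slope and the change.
Adding the point moves β₁ from 3.5543 to 4.3665, i.e. it increases by 0.8122 (+22.9%).

The new point has HIGH LEVERAGE: x = 12.18 is far from the original mean x̄ = 55.38/10 ≈ 5.54 (original range [2.26, 8.00]).

Step 1: Update the sums with the new point (n goes from 10 to 11)
Σx  = 55.38 + 12.18 = 67.56
Σy  = 414.88 + 76.93 = 491.81
Σx² = 354.5726 + 12.18² = 354.5726 + 148.3524 = 502.9250
Σxy = 2467.7795 + 12.18×76.93 = 2467.7795 + 937.0074 = 3404.7869

Step 2: Recompute the slope with b₁ = (nΣxy − ΣxΣy) / (nΣx² − (Σx)²)
Numerator   = 11×3404.7869 − 67.56×491.81 = 37452.6559 − 33226.6836 = 4225.9723
Denominator = 11×502.9250 − 67.56² = 5532.1750 − 4564.3536 = 967.8214
b₁(new) = 4225.9723 / 967.8214 = 4.3665

(Same formula on the original sums: (10×2467.7795 − 55.38×414.88) / (10×354.5726 − 55.38²) = 1701.7406 / 478.7816 = 3.5543, matching the given fit.)

Step 3: Change in slope
Δβ₁ = 4.3665 − 3.5543 = +0.8122
Relative change = +0.8122 / 3.5543 × 100% = +22.9%
→ the slope increases when the point is added.

A high-leverage point only changes the slope if it is off the original line; here y = 76.93 is above the original trend, so the slope increases.
In practice: check such a point for data-entry or measurement error.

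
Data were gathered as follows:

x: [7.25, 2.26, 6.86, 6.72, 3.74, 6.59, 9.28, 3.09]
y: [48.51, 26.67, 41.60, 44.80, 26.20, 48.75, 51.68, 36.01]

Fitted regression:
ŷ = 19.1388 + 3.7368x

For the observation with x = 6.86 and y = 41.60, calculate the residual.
Residual = -3.1732

The residual is the difference between the actual value and the predicted value:

Residual = y - ŷ

Step 1: Calculate predicted value
ŷ = 19.1388 + 3.7368 × 6.86
ŷ = 44.7732

Step 2: Calculate residual
Residual = 41.60 - 44.7732
Residual = -3.1732

Sign check: y < ŷ, so the point is below the line and the fit overestimates here.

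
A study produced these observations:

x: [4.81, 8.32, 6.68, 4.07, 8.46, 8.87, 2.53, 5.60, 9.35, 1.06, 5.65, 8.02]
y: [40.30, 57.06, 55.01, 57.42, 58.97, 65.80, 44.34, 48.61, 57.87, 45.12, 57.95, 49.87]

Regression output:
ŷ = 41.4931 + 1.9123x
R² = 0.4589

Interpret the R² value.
R² = 0.4589 means 45.89% of the variation in y is explained by the linear relationship with x. This indicates a moderate fit.

R² = 1 − SS_res/SS_tot compares the residual scatter to the total scatter of y about its mean.

Here R² = 0.4589:
- Explained: 45.89% of the variation in y
- Unexplained (residual): 100% − 45.89% = 54.11%
- Rule of thumb (below 0.3 weak; 0.3 to below 0.7 moderate; 0.7 and above strong) → moderate

Note: R² says nothing about causation, and a high R² does not by itself mean the linear form is appropriate — check the residuals.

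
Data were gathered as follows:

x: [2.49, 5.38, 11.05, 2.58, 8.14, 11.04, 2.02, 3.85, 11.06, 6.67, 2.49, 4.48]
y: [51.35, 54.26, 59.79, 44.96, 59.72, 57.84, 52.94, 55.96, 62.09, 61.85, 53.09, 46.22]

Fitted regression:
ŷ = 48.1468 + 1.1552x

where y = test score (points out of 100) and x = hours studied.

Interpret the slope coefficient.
On average, test score is about 1.1552 points higher for every extra hour of study time.

The slope coefficient β₁ = 1.1552 represents the marginal effect of study time on test score.

Interpretation:
- Study time up by 1 hour → predicted test score increases by 1.1552 points
- This is a linear approximation: the same per-unit change is assumed across the whole observed x range
- The sign (+) gives the direction; the magnitude 1.1552 gives the size of the effect per hour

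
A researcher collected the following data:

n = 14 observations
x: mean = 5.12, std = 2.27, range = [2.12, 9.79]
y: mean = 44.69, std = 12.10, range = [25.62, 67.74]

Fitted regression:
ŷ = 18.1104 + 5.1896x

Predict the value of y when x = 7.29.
ŷ = 55.9426

Plug x = 7.29 into the fitted line:

ŷ = 18.1104 + 5.1896 × 7.29
ŷ = 18.1104 + 37.8322
ŷ = 55.9426

This is a point prediction; actual observations scatter around it by roughly the residual standard deviation.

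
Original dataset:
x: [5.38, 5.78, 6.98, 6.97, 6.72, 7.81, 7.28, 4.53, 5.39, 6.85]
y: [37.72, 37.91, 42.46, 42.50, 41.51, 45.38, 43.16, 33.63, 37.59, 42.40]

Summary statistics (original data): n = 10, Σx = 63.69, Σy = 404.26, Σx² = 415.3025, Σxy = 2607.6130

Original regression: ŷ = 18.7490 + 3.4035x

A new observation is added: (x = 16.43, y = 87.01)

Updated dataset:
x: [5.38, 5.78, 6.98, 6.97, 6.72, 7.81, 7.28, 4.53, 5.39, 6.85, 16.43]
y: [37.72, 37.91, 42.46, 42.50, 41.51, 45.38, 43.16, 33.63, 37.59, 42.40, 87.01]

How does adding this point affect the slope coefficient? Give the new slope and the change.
Adding the point moves β₁ from 3.4035 to 4.5136, i.e. it increases by 1.1101 (+32.6%).

x = 16.43 lies well outside the original x-range [4.53, 7.81] (x̄ ≈ 6.37), so this observation has high leverage and can move the slope substantially.

Step 1: Update the sums with the new point (n goes from 10 to 11)
Σx  = 63.69 + 16.43 = 80.12
Σy  = 404.26 + 87.01 = 491.27
Σx² = 415.3025 + 16.43² = 415.3025 + 269.9449 = 685.2474
Σxy = 2607.6130 + 16.43×87.01 = 2607.6130 + 1429.5743 = 4037.1873

Step 2: Recompute the slope with b₁ = (nΣxy − ΣxΣy) / (nΣx² − (Σx)²)
Numerator   = 11×4037.1873 − 80.12×491.27 = 44409.0603 − 39360.5524 = 5048.5079
Denominator = 11×685.2474 − 80.12² = 7537.7214 − 6419.2144 = 1118.5070
b₁(new) = 5048.5079 / 1118.5070 = 4.5136

(Same formula on the original sums: (10×2607.6130 − 63.69×404.26) / (10×415.3025 − 63.69²) = 328.8106 / 96.6089 = 3.4035, matching the given fit.)

Step 3: Change in slope
Δβ₁ = 4.5136 − 3.4035 = +1.1101
Relative change = +1.1101 / 3.4035 × 100% = +32.6%
→ the slope increases when the point is added.

Because the point sits above the extension of the original line at a high-leverage x, it tilts the fit up.
In practice: examine leverage (hᵢ) and Cook's distance rather than deleting it automatically.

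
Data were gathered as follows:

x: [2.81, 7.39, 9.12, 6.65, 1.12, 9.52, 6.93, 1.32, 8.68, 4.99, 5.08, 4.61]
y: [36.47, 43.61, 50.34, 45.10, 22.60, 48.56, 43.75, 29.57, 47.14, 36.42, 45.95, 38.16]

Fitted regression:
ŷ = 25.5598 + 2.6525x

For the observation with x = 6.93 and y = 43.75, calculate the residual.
Residual = -0.1916

The residual is the difference between the actual value and the predicted value:

Residual = y - ŷ

Step 1: Calculate predicted value
ŷ = 25.5598 + 2.6525 × 6.93
ŷ = 43.9416

Step 2: Calculate residual
Residual = 43.75 - 43.9416
Residual = -0.1916

Interpretation: the model overestimates the actual value by 0.1916 at this point (negative residual → observation lies below the fitted line).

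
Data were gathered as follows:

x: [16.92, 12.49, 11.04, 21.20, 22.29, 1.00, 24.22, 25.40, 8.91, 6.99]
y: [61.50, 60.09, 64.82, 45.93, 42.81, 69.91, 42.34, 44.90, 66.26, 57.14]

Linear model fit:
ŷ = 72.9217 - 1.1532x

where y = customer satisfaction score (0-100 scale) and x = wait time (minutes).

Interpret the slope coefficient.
On average, satisfaction score is about 1.1532 points lower for every extra minute of wait time.

β₁ = -1.1532 is the change in predicted satisfaction score (points) per additional minute of wait time.

Interpretation:
- Wait time up by 1 minute → predicted satisfaction score decreases by 1.1532 points
- This is a linear approximation: the same per-unit change is assumed across the whole observed x range
- The slope describes association in these data, not necessarily a causal effect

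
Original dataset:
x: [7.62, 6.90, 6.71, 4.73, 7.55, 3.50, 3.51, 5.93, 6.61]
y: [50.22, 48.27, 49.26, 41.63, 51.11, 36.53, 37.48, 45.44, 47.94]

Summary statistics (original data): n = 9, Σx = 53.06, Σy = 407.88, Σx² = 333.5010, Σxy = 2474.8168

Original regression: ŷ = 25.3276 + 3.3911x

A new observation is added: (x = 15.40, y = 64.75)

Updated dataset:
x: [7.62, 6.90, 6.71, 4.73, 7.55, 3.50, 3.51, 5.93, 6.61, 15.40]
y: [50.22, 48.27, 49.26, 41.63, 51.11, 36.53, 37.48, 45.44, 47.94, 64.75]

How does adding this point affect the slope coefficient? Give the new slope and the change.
New slope β₁ = 2.3174 versus 3.3911 before: a change of -1.0737 (-31.7%).

The new point has HIGH LEVERAGE: x = 15.40 is far from the original mean x̄ = 53.06/9 ≈ 5.90 (original range [3.50, 7.62]).

Step 1: Update the sums with the new point (n goes from 9 to 10)
Σx  = 53.06 + 15.40 = 68.46
Σy  = 407.88 + 64.75 = 472.63
Σx² = 333.5010 + 15.40² = 333.5010 + 237.1600 = 570.6610
Σxy = 2474.8168 + 15.40×64.75 = 2474.8168 + 997.1500 = 3471.9668

Step 2: Recompute the slope with b₁ = (nΣxy − ΣxΣy) / (nΣx² − (Σx)²)
Numerator   = 10×3471.9668 − 68.46×472.63 = 34719.6680 − 32356.2498 = 2363.4182
Denominator = 10×570.6610 − 68.46² = 5706.6100 − 4686.7716 = 1019.8384
b₁(new) = 2363.4182 / 1019.8384 = 2.3174

(Same formula on the original sums: (9×2474.8168 − 53.06×407.88) / (9×333.5010 − 53.06²) = 631.2384 / 186.1454 = 3.3911, matching the given fit.)

Step 3: Change in slope
Δβ₁ = 2.3174 − 3.3911 = -1.0737
Relative change = -1.0737 / 3.3911 × 100% = -31.7%
→ the slope decreases when the point is added.

Because the point sits below the extension of the original line at a high-leverage x, it tilts the fit down.
In practice: check such a point for data-entry or measurement error.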